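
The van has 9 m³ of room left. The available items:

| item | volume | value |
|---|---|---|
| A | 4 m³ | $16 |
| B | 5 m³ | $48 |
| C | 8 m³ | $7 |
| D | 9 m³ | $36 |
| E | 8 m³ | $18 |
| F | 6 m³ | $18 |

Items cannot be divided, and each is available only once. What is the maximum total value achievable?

Check high-value combinations within 9 m³:
- A+B: volume 4+5=9, value 16+48=64
- B: volume 5, value 48
- D: volume 9, value 36
- F: volume 6, value 18
Best: $64.

$64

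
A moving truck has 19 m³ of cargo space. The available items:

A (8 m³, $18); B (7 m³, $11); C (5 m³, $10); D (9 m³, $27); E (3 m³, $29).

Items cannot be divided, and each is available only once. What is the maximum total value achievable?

Check high-value combinations within 19 m³:
- B+D+E: volume 7+9+3=19, value 11+27+29=67
- C+D+E: volume 5+9+3=17, value 10+27+29=66
- A+B+E: volume 8+7+3=18, value 18+11+29=58
- A+C+E: volume 8+5+3=16, value 18+10+29=57
Best: $67.

$67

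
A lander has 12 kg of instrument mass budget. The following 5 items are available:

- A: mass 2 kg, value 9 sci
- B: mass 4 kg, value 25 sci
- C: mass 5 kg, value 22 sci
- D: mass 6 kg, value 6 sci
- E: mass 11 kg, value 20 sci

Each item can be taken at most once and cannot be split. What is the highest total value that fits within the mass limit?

Check high-value combinations within 12 kg:
- A+B+C: mass 2+4+5=11, value 9+25+22=56
- B+C: mass 4+5=9, value 25+22=47
- A+B+D: mass 2+4+6=12, value 9+25+6=40
- A+B: mass 2+4=6, value 9+25=34
- A+C: mass 2+5=7, value 9+22=31
Best: 56 sci.

56 sci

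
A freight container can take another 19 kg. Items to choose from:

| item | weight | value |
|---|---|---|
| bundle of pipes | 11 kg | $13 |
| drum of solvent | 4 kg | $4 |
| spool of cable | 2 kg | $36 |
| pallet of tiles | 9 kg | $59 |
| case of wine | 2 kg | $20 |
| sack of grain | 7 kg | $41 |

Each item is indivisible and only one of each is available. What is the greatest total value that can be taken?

Check high-value combinations within 19 kg:
- spool of cable+pallet of tiles+sack of grain: weight 2+9+7=18, value 36+59+41=136
- pallet of tiles+case of wine+sack of grain: weight 9+2+7=18, value 59+20+41=120
- drum of solvent+spool of cable+pallet of tiles+case of wine: weight 4+2+9+2=17, value 4+36+59+20=119
Best: $136.

$136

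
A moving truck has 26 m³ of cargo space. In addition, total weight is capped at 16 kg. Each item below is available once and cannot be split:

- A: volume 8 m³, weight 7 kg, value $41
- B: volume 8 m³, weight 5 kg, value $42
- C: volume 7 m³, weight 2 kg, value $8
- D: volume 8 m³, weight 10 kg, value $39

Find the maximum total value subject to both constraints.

Feasible sets respecting both limits:
- A+B+C: volume 23, weight 14, value 91
- A+B: volume 16, weight 12, value 83
- B+D: volume 16, weight 15, value 81
Best: $91.

$91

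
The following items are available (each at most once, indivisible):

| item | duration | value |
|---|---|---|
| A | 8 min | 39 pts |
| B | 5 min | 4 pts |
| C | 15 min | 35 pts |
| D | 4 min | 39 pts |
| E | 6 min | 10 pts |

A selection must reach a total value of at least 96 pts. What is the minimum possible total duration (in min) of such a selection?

Subsets with value ≥ 96, sorted by total duration:
- A+C+D: duration 27, value 113
- A+B+C+D: duration 32, value 117
- A+C+D+E: duration 33, value 123
Minimum duration: 27 min.

27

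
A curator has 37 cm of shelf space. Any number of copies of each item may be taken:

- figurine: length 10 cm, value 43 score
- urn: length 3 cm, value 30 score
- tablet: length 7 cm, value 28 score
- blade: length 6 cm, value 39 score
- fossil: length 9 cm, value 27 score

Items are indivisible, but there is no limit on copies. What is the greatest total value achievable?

360 score

Best value-per-unit is urn at 30/3, and filling with it alone uses length 12×3=36. No mix of the others beats 12×30 = 360.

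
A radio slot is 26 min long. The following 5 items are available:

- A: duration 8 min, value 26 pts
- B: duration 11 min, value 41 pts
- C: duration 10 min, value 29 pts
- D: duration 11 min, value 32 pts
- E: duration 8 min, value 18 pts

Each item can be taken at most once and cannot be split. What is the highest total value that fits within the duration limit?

73 pts

Check high-value combinations within 26 min:
- B+D: duration 11+11=22, value 41+32=73
- A+C+E: duration 8+10+8=26, value 26+29+18=73
- B+C: duration 11+10=21, value 41+29=70
- A+B: duration 8+11=19, value 26+41=67
Best: 73 pts.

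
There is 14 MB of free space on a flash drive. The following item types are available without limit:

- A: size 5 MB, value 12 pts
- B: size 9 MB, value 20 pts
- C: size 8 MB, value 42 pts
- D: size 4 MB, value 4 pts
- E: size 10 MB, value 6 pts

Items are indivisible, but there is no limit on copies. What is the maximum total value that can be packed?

Best value-per-unit is C at 42/8; filling with it alone gives 1×42 = 42.
Optimal mix: 1×A + 1×C → size 13, value 54.

54 pts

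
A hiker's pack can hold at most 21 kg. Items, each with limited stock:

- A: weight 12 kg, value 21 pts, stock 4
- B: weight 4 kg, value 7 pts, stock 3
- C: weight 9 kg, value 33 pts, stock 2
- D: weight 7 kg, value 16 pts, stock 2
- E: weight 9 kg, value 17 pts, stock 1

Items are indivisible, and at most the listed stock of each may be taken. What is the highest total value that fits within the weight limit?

Best selections within weight 21 and stock limits:
- 2×C: weight 18, value 66
- 1×B + 1×C + 1×D: weight 20, value 56
- 3×B + 1×C: weight 21, value 54
Best: 66 pts.

66 pts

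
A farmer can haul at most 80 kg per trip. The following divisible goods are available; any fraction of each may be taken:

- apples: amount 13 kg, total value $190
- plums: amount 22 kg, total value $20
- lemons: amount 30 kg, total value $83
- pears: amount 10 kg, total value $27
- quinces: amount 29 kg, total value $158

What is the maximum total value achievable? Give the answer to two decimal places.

Take in order of value per unit:
- apples (190/13 per unit): all 13 → value 190, running total 190.00
- quinces (158/29 per unit): all 29 → value 158, running total 348.00
- lemons (83/30 per unit): all 30 → value 83, running total 431.00
- pears (27/10 per unit): 8 of 10 → value 8×27/10 = 21.6000, running total 452.60
Total 452.60.

452.60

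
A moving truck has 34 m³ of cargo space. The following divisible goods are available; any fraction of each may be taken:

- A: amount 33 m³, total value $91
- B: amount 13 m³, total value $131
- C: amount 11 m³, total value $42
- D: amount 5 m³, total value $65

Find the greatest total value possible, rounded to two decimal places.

251.79

Take in order of value per unit:
- D (65/5 per unit): all 5 → value 65, running total 65.00
- B (131/13 per unit): all 13 → value 131, running total 196.00
- C (42/11 per unit): all 11 → value 42, running total 238.00
- A (91/33 per unit): 5 of 33 → value 5×91/33 = 13.7879, running total 251.79
Total 251.79.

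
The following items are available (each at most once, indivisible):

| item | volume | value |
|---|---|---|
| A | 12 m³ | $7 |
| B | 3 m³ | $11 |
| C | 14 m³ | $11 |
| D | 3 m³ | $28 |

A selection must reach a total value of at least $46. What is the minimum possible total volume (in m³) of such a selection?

18

Subsets with value ≥ 46, sorted by total volume:
- A+B+D: volume 18, value 46
- B+C+D: volume 20, value 50
- A+C+D: volume 29, value 46
- A+B+C+D: volume 32, value 57
Minimum volume: 18 m³.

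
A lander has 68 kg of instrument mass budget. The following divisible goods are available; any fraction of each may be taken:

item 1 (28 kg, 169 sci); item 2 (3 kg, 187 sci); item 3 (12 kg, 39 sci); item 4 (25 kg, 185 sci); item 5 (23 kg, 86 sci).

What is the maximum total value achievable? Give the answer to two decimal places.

Take in order of value per unit:
- item 2 (187/3 per unit): all 3 → value 187, running total 187.00
- item 4 (185/25 per unit): all 25 → value 185, running total 372.00
- item 1 (169/28 per unit): all 28 → value 169, running total 541.00
- item 5 (86/23 per unit): 12 of 23 → value 12×86/23 = 44.8696, running total 585.87
Total 585.87.

585.87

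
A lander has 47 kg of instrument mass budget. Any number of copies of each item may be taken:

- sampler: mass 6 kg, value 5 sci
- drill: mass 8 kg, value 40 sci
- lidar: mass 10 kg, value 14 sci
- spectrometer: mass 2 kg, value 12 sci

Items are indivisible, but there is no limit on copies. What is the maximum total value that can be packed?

Best value-per-unit is spectrometer at 12/2, and filling with it alone uses mass 23×2=46. No mix of the others beats 23×12 = 276.

276 sci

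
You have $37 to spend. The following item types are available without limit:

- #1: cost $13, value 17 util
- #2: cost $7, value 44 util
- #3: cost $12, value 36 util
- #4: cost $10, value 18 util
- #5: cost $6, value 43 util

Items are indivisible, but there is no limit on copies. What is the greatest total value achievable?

259 util

Best value-per-unit is #5 at 43/6; filling with it alone gives 6×43 = 258.
Optimal mix: 1×#2 + 5×#5 → cost 37, value 259.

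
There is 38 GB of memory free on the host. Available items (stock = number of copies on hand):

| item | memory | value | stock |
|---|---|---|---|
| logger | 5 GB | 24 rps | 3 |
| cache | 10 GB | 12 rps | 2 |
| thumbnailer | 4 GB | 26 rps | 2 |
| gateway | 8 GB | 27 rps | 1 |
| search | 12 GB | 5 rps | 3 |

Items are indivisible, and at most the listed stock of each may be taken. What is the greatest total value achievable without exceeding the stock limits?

151 rps

Top feasible selections:
- 3×logger + 2×thumbnailer + 1×gateway: memory 31, value 151
- 2×logger + 1×cache + 2×thumbnailer + 1×gateway: memory 36, value 139
- 3×logger + 1×cache + 1×thumbnailer + 1×gateway: memory 37, value 137
Best: 151 rps.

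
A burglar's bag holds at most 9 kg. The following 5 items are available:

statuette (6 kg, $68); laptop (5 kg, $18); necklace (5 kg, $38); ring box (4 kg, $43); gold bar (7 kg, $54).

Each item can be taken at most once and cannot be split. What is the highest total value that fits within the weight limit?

$81

Check high-value combinations within 9 kg:
- necklace+ring box: weight 5+4=9, value 38+43=81
- statuette: weight 6, value 68
- laptop+ring box: weight 5+4=9, value 18+43=61
- gold bar: weight 7, value 54
- ring box: weight 4, value 43
Best: $81.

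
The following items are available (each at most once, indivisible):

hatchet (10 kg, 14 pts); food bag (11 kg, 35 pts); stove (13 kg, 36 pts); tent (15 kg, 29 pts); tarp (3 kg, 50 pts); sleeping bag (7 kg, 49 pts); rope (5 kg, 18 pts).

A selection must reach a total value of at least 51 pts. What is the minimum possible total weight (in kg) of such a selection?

8

Subsets with value ≥ 51, sorted by total weight:
- tarp+rope: weight 8, value 68
- tarp+sleeping bag: weight 10, value 99
- sleeping bag+rope: weight 12, value 67
Minimum weight: 8 kg.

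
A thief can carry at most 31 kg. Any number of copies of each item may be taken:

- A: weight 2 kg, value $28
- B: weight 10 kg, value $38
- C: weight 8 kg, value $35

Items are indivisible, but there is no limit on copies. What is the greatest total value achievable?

Best value-per-unit is A at 28/2, and filling with it alone uses weight 15×2=30. No mix of the others beats 15×28 = 420.

$420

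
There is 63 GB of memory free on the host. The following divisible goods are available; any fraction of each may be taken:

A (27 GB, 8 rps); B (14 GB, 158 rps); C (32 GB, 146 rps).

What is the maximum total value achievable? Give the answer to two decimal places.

Take in order of value per unit:
- B (158/14 per unit): all 14 → value 158, running total 158.00
- C (146/32 per unit): all 32 → value 146, running total 304.00
- A (8/27 per unit): 17 of 27 → value 17×8/27 = 5.0370, running total 309.04
Total 309.04.

309.04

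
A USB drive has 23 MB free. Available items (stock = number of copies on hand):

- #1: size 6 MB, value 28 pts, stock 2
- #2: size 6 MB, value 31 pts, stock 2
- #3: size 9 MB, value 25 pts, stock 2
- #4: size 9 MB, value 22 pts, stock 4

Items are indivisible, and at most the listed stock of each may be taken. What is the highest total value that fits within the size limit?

90 pts

Top feasible selections:
- 1×#1 + 2×#2: size 18, value 90
- 2×#1 + 1×#2: size 18, value 87
Best: 90 pts.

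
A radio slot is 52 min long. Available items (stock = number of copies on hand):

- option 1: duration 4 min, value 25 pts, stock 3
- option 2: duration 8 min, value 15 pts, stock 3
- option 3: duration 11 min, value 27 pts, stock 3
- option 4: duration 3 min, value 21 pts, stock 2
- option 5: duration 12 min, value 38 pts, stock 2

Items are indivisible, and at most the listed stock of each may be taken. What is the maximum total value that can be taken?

209 pts

Best selections within duration 52 and stock limits:
- 3×option 1 + 2×option 3 + 2×option 4 + 1×option 5: duration 52, value 209
- 3×option 1 + 1×option 2 + 2×option 4 + 2×option 5: duration 50, value 208
- 3×option 1 + 1×option 3 + 1×option 4 + 2×option 5: duration 50, value 199
Best: 209 pts.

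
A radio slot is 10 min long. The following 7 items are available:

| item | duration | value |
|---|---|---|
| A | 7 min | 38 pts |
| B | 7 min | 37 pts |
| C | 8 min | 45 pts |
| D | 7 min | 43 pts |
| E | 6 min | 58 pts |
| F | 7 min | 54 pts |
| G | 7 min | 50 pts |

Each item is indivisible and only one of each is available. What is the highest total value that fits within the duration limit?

Check high-value combinations within 10 min:
- E: duration 6, value 58
- F: duration 7, value 54
- G: duration 7, value 50
- C: duration 8, value 45
- D: duration 7, value 43
Best: 58 pts.

58 pts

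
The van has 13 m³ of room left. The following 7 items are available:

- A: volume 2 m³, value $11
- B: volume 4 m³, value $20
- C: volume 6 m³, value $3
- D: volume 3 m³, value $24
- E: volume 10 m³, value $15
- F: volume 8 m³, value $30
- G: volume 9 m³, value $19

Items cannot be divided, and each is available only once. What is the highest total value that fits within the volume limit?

$65

Check high-value combinations within 13 m³:
- A+D+F: volume 2+3+8=13, value 11+24+30=65
- A+B+D: volume 2+4+3=9, value 11+20+24=55
- D+F: volume 3+8=11, value 24+30=54
- B+F: volume 4+8=12, value 20+30=50
- B+C+D: volume 4+6+3=13, value 20+3+24=47
Best: $65.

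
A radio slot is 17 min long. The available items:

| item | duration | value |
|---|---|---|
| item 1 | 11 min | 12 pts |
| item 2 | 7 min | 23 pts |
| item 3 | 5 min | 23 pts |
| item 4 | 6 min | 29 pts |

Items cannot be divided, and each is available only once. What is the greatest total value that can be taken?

52 pts

Check high-value combinations within 17 min:
- item 3+item 4: duration 5+6=11, value 23+29=52
- item 2+item 4: duration 7+6=13, value 23+29=52
- item 2+item 3: duration 7+5=12, value 23+23=46
- item 1+item 4: duration 11+6=17, value 12+29=41
- item 1+item 3: duration 11+5=16, value 12+23=35
Best: 52 pts.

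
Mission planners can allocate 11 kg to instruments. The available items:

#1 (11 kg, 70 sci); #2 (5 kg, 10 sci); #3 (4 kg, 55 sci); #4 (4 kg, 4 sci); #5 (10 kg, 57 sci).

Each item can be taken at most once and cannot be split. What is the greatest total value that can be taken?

This is a 0/1 knapsack; check combinations near the capacity.
- #1: mass 11, value 70
- #2+#3: mass 5+4=9, value 10+55=65
- #3+#4: mass 4+4=8, value 55+4=59
- #5: mass 10, value 57
- #3: mass 4, value 55
Best: 70 sci.

70 sci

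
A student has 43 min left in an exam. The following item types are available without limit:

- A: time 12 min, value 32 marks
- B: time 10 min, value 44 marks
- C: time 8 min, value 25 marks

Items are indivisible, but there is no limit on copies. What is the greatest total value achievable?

Best value-per-unit is B at 44/10, and filling with it alone uses time 4×10=40. No mix of the others beats 4×44 = 176.

176 marks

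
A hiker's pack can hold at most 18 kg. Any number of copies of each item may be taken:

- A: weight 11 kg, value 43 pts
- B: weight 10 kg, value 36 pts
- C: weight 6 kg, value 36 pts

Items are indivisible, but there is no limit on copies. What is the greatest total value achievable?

108 pts

Best value-per-unit is C at 36/6, and filling with it alone uses weight 3×6=18. No mix of the others beats 3×36 = 108.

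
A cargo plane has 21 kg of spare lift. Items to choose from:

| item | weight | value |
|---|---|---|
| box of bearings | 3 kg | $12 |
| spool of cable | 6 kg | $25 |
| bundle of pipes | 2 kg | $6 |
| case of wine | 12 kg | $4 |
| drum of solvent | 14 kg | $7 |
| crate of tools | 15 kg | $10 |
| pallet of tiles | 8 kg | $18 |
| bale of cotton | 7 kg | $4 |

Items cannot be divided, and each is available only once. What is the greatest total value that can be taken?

Check high-value combinations within 21 kg:
- box of bearings+spool of cable+bundle of pipes+pallet of tiles: weight 3+6+2+8=19, value 12+25+6+18=61
- box of bearings+spool of cable+pallet of tiles: weight 3+6+8=17, value 12+25+18=55
- spool of cable+bundle of pipes+pallet of tiles: weight 6+2+8=16, value 25+6+18=49
- box of bearings+spool of cable+bundle of pipes+bale of cotton: weight 3+6+2+7=18, value 12+25+6+4=47
Best: $61.

$61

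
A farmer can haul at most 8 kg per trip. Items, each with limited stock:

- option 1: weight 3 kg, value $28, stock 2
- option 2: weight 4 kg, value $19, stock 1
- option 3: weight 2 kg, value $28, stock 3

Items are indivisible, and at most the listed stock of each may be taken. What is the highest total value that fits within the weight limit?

Top feasible selections:
- 3×option 3: weight 6, value 84
- 1×option 1 + 2×option 3: weight 7, value 84
- 2×option 1 + 1×option 3: weight 8, value 84
- 1×option 2 + 2×option 3: weight 8, value 75
Best: $84.

$84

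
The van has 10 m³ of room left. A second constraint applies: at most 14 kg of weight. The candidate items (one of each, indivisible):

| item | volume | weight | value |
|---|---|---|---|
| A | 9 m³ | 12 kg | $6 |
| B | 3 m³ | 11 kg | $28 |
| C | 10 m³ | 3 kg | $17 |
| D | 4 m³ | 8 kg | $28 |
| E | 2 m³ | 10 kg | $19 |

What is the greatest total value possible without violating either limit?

Feasible sets respecting both limits:
- B: volume 3, weight 11, value 28
- D: volume 4, weight 8, value 28
- E: volume 2, weight 10, value 19
- C: volume 10, weight 3, value 17
Best: $28.

$28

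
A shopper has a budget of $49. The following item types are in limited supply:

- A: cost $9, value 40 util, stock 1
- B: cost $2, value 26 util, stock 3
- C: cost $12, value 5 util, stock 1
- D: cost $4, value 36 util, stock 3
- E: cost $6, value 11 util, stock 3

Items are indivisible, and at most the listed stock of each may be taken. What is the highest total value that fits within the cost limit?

Top feasible selections:
- 1×A + 3×B + 3×D + 3×E: cost 45, value 259
- 1×A + 3×B + 3×D + 2×E: cost 39, value 248
- 1×A + 3×B + 1×C + 3×D + 1×E: cost 45, value 242
- 1×A + 3×B + 3×D + 1×E: cost 33, value 237
Best: 259 util.

259 util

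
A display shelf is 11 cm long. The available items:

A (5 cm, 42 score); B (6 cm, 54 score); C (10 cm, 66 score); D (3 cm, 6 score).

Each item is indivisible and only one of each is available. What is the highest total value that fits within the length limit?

96 score

Check high-value combinations within 11 cm:
- A+B: length 5+6=11, value 42+54=96
- C: length 10, value 66
- B+D: length 6+3=9, value 54+6=60
Best: 96 score.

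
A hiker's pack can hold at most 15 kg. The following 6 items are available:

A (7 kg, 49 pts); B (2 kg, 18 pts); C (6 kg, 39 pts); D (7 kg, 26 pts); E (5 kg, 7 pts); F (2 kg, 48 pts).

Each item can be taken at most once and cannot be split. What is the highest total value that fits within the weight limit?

This is a 0/1 knapsack; check combinations near the capacity.
- A+C+F: weight 7+6+2=15, value 49+39+48=136
- A+B+F: weight 7+2+2=11, value 49+18+48=115
- C+D+F: weight 6+7+2=15, value 39+26+48=113
- B+C+E+F: weight 2+6+5+2=15, value 18+39+7+48=112
Best: 136 pts.

136 pts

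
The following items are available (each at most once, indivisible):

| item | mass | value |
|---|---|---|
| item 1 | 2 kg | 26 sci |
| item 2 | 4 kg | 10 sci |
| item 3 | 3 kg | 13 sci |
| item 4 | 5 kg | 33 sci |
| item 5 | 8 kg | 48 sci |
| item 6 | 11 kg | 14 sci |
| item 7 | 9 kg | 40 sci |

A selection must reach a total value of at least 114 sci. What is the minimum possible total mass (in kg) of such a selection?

Subsets with value ≥ 114, sorted by total mass:
- item 1+item 3+item 4+item 5: mass 18, value 120
- item 1+item 2+item 4+item 5: mass 19, value 117
- item 1+item 5+item 7: mass 19, value 114
Minimum mass: 18 kg.

18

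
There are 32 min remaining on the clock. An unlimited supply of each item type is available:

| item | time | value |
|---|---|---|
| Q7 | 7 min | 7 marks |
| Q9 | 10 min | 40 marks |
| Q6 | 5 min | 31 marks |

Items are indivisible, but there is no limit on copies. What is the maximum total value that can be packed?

Best value-per-unit is Q6 at 31/5, and filling with it alone uses time 6×5=30. No mix of the others beats 6×31 = 186.

186 marks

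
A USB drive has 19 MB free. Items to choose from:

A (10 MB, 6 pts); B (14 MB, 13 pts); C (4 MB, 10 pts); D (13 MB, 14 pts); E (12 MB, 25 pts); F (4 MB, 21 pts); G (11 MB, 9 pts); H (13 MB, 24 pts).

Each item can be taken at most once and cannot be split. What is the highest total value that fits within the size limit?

Check high-value combinations within 19 MB:
- E+F: size 12+4=16, value 25+21=46
- F+H: size 4+13=17, value 21+24=45
- C+F+G: size 4+4+11=19, value 10+21+9=40
Best: 46 pts.

46 pts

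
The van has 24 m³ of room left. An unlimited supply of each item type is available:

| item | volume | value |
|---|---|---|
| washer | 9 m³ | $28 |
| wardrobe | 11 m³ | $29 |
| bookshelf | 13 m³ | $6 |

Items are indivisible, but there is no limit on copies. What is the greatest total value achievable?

Best value-per-unit is washer at 28/9; filling with it alone gives 2×28 = 56.
Optimal mix: 2×wardrobe → volume 22, value 58.

$58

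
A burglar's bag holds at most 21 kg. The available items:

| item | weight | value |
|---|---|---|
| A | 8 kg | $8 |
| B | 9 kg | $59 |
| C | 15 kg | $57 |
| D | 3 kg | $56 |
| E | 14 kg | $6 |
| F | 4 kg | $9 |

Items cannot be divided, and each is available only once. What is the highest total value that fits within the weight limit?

Check high-value combinations within 21 kg:
- B+D+F: weight 9+3+4=16, value 59+56+9=124
- A+B+D: weight 8+9+3=20, value 8+59+56=123
- B+D: weight 9+3=12, value 59+56=115
Best: $124.

$124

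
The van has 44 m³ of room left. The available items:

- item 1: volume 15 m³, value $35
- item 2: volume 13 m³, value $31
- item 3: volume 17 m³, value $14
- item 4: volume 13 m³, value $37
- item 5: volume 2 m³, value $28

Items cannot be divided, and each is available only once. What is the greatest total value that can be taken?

Check high-value combinations within 44 m³:
- item 1+item 2+item 4+item 5: volume 15+13+13+2=43, value 35+31+37+28=131
- item 1+item 2+item 4: volume 15+13+13=41, value 35+31+37=103
- item 1+item 4+item 5: volume 15+13+2=30, value 35+37+28=100
Best: $131.

$131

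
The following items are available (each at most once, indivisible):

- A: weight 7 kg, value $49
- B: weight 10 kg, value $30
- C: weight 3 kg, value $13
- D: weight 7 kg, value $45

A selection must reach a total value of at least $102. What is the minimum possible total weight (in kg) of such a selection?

17

Subsets with value ≥ 102, sorted by total weight:
- A+C+D: weight 17, value 107
- A+B+D: weight 24, value 124
Minimum weight: 17 kg.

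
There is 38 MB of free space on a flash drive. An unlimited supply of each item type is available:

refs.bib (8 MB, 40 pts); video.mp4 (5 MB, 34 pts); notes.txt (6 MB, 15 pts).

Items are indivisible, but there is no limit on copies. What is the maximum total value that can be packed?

244 pts

Best value-per-unit is video.mp4 at 34/5; filling with it alone gives 7×34 = 238.
Optimal mix: 1×refs.bib + 6×video.mp4 → size 38, value 244.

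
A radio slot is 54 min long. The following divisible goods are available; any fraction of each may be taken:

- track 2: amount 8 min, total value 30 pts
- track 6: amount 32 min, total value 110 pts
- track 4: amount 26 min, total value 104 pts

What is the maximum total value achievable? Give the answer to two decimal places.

Take in order of value per unit:
- track 4 (104/26 per unit): all 26 → value 104, running total 104.00
- track 2 (30/8 per unit): all 8 → value 30, running total 134.00
- track 6 (110/32 per unit): 20 of 32 → value 20×110/32 = 68.7500, running total 202.75
Total 202.75.

202.75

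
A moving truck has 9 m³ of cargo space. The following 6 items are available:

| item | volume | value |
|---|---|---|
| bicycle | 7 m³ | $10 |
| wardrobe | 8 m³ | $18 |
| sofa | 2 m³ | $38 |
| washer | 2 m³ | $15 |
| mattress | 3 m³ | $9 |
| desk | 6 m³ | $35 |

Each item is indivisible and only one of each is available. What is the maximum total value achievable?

Check high-value combinations within 9 m³:
- sofa+desk: volume 2+6=8, value 38+35=73
- sofa+washer+mattress: volume 2+2+3=7, value 38+15+9=62
- sofa+washer: volume 2+2=4, value 38+15=53
Best: $73.

$73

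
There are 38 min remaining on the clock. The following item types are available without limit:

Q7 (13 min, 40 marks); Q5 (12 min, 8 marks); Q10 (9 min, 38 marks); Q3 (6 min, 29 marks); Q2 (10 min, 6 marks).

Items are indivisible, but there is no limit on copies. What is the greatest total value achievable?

174 marks

Best value-per-unit is Q3 at 29/6, and filling with it alone uses time 6×6=36. No mix of the others beats 6×29 = 174.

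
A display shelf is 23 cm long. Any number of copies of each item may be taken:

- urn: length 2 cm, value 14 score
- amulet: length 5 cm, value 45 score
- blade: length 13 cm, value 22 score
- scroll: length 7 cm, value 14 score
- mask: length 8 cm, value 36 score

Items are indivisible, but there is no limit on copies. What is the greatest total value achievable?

194 score

Best value-per-unit is amulet at 45/5; filling with it alone gives 4×45 = 180.
Optimal mix: 1×urn + 4×amulet → length 22, value 194.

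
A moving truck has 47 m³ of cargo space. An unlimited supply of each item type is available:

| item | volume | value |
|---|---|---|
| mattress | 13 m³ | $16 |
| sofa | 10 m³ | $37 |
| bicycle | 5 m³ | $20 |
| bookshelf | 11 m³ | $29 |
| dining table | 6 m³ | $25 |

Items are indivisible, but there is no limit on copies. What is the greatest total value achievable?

Best value-per-unit is dining table at 25/6; filling with it alone gives 7×25 = 175.
Optimal mix: 1×bicycle + 7×dining table → volume 47, value 195.

$195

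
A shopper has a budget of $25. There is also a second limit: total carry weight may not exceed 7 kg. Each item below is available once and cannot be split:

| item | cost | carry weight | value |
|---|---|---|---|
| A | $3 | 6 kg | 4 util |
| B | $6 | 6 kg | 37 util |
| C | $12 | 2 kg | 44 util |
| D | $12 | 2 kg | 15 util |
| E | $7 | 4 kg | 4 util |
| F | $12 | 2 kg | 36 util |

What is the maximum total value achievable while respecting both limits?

Feasible sets respecting both limits:
- C+F: cost 24, carry weight 4, value 80
- C+D: cost 24, carry weight 4, value 59
- D+F: cost 24, carry weight 4, value 51
- C+E: cost 19, carry weight 6, value 48
Best: 80 util.

80 util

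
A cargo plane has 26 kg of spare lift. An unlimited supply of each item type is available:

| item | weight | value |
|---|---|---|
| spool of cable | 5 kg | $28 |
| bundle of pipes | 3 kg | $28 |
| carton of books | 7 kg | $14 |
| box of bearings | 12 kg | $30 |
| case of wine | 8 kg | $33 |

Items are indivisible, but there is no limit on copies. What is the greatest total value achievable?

$224

Best value-per-unit is bundle of pipes at 28/3; filling with it alone gives 8×28 = 224.
Optimal mix: 1×spool of cable + 7×bundle of pipes → weight 26, value 224.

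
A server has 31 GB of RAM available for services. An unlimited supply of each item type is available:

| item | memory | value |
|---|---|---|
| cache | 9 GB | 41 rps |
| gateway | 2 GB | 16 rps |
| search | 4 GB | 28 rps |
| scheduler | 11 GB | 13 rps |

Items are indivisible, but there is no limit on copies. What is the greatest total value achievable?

240 rps

Best value-per-unit is gateway at 16/2, and filling with it alone uses memory 15×2=30. No mix of the others beats 15×16 = 240.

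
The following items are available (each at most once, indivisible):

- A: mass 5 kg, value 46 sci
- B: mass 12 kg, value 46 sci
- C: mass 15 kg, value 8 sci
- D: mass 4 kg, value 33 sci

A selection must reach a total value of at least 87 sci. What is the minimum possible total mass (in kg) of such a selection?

17

Subsets with value ≥ 87, sorted by total mass:
- A+B: mass 17, value 92
- A+B+D: mass 21, value 125
- A+C+D: mass 24, value 87
- B+C+D: mass 31, value 87
Minimum mass: 17 kg.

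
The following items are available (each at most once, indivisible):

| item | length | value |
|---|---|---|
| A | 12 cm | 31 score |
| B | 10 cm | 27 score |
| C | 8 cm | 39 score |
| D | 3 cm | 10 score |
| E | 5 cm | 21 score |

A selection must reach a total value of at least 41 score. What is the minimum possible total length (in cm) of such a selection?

Subsets with value ≥ 41, sorted by total length:
- C+D: length 11, value 49
- C+E: length 13, value 60
- B+E: length 15, value 48
Minimum length: 11 cm.

11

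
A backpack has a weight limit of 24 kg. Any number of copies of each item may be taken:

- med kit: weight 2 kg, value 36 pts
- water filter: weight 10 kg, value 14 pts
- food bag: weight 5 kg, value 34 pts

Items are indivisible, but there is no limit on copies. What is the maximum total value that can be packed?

Best value-per-unit is med kit at 36/2, and filling with it alone uses weight 12×2=24. No mix of the others beats 12×36 = 432.

432 pts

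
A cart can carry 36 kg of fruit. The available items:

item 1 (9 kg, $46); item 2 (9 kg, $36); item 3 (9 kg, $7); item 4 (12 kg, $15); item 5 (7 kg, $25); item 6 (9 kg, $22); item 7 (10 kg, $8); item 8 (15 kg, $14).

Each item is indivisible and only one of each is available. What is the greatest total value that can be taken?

$129

Check high-value combinations within 36 kg:
- item 1+item 2+item 5+item 6: weight 9+9+7+9=34, value 46+36+25+22=129
- item 1+item 2+item 5+item 7: weight 9+9+7+10=35, value 46+36+25+8=115
- item 1+item 2+item 3+item 5: weight 9+9+9+7=34, value 46+36+7+25=114
Best: $129.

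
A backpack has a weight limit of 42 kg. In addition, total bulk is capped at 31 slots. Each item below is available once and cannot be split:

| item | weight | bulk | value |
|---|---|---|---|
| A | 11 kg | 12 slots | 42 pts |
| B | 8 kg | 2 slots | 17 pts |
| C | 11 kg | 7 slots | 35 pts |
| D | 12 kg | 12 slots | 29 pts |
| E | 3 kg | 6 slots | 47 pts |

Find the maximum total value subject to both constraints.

141 pts

Feasible sets respecting both limits:
- A+B+C+E: weight 33, bulk 27, value 141
- B+C+D+E: weight 34, bulk 27, value 128
- A+C+E: weight 25, bulk 25, value 124
- A+D+E: weight 26, bulk 30, value 118
Best: 141 pts.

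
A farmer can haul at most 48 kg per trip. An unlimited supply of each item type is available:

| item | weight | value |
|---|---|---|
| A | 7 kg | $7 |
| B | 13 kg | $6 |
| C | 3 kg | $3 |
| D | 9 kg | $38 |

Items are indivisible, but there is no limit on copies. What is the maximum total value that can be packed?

$193

Best value-per-unit is D at 38/9; filling with it alone gives 5×38 = 190.
Optimal mix: 1×C + 5×D → weight 48, value 193.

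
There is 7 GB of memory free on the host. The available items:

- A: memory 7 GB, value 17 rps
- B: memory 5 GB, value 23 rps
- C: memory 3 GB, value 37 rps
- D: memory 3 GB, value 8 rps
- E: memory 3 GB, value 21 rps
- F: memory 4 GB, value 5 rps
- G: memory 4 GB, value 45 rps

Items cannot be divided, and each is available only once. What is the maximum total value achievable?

82 rps

Check high-value combinations within 7 GB:
- C+G: memory 3+4=7, value 37+45=82
- E+G: memory 3+4=7, value 21+45=66
- C+E: memory 3+3=6, value 37+21=58
- D+G: memory 3+4=7, value 8+45=53
- G: memory 4, value 45
Best: 82 rps.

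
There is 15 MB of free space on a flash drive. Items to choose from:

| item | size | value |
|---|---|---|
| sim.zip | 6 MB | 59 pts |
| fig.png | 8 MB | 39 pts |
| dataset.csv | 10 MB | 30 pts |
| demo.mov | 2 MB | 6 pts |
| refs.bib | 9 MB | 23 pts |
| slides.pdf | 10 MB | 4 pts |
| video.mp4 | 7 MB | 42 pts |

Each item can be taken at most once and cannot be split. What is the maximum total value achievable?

107 pts

Check high-value combinations within 15 MB:
- sim.zip+demo.mov+video.mp4: size 6+2+7=15, value 59+6+42=107
- sim.zip+video.mp4: size 6+7=13, value 59+42=101
- sim.zip+fig.png: size 6+8=14, value 59+39=98
- sim.zip+refs.bib: size 6+9=15, value 59+23=82
- fig.png+video.mp4: size 8+7=15, value 39+42=81
Best: 107 pts.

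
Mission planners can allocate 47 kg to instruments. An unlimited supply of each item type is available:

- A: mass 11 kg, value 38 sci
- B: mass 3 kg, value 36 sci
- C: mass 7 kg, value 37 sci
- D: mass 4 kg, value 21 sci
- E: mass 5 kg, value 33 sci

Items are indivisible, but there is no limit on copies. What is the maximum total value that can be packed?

540 sci

Best value-per-unit is B at 36/3, and filling with it alone uses mass 15×3=45. No mix of the others beats 15×36 = 540.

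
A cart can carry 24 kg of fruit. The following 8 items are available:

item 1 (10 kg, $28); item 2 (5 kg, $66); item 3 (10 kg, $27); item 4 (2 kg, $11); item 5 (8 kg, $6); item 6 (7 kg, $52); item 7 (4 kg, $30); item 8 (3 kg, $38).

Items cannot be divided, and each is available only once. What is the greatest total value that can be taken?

Check high-value combinations within 24 kg:
- item 2+item 4+item 6+item 7+item 8: weight 5+2+7+4+3=21, value 66+11+52+30+38=197
- item 2+item 6+item 7+item 8: weight 5+7+4+3=19, value 66+52+30+38=186
- item 1+item 2+item 4+item 7+item 8: weight 10+5+2+4+3=24, value 28+66+11+30+38=173
Best: $197.

$197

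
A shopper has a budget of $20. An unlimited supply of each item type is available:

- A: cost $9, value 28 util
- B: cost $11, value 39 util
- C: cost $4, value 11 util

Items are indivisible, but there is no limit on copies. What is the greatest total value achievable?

Best value-per-unit is B at 39/11; filling with it alone gives 1×39 = 39.
Optimal mix: 1×A + 1×B → cost 20, value 67.

67 util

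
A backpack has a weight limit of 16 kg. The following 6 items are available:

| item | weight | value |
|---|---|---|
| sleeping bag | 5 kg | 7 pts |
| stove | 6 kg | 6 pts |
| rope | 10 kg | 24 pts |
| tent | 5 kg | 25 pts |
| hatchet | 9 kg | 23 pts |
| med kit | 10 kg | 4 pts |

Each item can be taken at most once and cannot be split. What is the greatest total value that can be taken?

Check high-value combinations within 16 kg:
- rope+tent: weight 10+5=15, value 24+25=49
- tent+hatchet: weight 5+9=14, value 25+23=48
- sleeping bag+stove+tent: weight 5+6+5=16, value 7+6+25=38
- sleeping bag+tent: weight 5+5=10, value 7+25=32
- stove+tent: weight 6+5=11, value 6+25=31
Best: 49 pts.

49 pts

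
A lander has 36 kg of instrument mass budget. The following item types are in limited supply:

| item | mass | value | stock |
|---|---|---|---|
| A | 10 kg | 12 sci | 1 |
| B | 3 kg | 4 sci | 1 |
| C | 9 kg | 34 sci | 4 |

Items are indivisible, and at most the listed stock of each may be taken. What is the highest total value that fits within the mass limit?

136 sci

Top feasible selections:
- 4×C: mass 36, value 136
- 1×B + 3×C: mass 30, value 106
Best: 136 sci.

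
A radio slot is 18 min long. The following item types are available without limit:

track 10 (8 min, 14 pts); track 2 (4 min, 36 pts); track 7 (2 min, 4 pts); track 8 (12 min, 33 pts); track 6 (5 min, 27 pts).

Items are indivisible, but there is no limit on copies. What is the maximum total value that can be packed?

148 pts

Best value-per-unit is track 2 at 36/4; filling with it alone gives 4×36 = 144.
Optimal mix: 4×track 2 + 1×track 7 → duration 18, value 148.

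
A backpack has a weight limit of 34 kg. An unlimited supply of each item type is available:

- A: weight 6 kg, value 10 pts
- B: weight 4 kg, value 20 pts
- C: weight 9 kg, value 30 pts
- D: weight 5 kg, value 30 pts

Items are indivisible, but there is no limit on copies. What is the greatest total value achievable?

200 pts

Best value-per-unit is D at 30/5; filling with it alone gives 6×30 = 180.
Optimal mix: 1×B + 6×D → weight 34, value 200.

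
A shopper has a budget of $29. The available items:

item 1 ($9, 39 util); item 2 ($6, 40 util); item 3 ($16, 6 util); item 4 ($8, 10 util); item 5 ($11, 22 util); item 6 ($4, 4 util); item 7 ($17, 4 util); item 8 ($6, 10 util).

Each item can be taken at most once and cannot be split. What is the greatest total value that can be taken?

101 util

This is a 0/1 knapsack; check combinations near the capacity.
- item 1+item 2+item 5: cost 9+6+11=26, value 39+40+22=101
- item 1+item 2+item 4+item 8: cost 9+6+8+6=29, value 39+40+10+10=99
- item 1+item 2+item 6+item 8: cost 9+6+4+6=25, value 39+40+4+10=93
Best: 101 util.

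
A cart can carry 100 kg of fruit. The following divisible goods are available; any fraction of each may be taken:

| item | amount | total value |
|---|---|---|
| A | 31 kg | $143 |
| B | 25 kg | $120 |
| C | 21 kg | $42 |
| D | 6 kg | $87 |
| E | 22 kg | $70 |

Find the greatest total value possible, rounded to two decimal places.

452.00

Take in order of value per unit:
- D (87/6 per unit): all 6 → value 87, running total 87.00
- B (120/25 per unit): all 25 → value 120, running total 207.00
- A (143/31 per unit): all 31 → value 143, running total 350.00
- E (70/22 per unit): all 22 → value 70, running total 420.00
- C (42/21 per unit): 16 of 21 → value 16×42/21 = 32.0000, running total 452.00
Total 452.00.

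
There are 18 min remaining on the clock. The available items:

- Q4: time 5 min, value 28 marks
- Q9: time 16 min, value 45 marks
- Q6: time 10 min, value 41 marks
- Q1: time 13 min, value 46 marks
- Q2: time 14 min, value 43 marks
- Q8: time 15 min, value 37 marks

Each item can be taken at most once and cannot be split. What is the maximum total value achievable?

This is a 0/1 knapsack; check combinations near the capacity.
- Q4+Q1: time 5+13=18, value 28+46=74
- Q4+Q6: time 5+10=15, value 28+41=69
- Q1: time 13, value 46
Best: 74 marks.

74 marks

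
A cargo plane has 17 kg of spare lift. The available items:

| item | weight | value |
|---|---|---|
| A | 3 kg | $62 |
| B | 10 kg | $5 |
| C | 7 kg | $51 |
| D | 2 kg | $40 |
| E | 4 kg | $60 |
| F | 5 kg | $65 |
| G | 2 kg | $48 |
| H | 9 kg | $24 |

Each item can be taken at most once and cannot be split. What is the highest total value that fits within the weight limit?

$275

Check high-value combinations within 17 kg:
- A+D+E+F+G: weight 3+2+4+5+2=16, value 62+40+60+65+48=275
- A+E+F+G: weight 3+4+5+2=14, value 62+60+65+48=235
- A+D+E+F: weight 3+2+4+5=14, value 62+40+60+65=227
- A+C+F+G: weight 3+7+5+2=17, value 62+51+65+48=226
Best: $275.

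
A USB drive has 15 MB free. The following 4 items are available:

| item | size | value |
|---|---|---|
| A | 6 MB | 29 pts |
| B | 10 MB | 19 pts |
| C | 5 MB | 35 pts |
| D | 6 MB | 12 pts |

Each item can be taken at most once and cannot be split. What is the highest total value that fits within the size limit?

Check high-value combinations within 15 MB:
- A+C: size 6+5=11, value 29+35=64
- B+C: size 10+5=15, value 19+35=54
- C+D: size 5+6=11, value 35+12=47
- A+D: size 6+6=12, value 29+12=41
- C: size 5, value 35
Best: 64 pts.

64 pts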